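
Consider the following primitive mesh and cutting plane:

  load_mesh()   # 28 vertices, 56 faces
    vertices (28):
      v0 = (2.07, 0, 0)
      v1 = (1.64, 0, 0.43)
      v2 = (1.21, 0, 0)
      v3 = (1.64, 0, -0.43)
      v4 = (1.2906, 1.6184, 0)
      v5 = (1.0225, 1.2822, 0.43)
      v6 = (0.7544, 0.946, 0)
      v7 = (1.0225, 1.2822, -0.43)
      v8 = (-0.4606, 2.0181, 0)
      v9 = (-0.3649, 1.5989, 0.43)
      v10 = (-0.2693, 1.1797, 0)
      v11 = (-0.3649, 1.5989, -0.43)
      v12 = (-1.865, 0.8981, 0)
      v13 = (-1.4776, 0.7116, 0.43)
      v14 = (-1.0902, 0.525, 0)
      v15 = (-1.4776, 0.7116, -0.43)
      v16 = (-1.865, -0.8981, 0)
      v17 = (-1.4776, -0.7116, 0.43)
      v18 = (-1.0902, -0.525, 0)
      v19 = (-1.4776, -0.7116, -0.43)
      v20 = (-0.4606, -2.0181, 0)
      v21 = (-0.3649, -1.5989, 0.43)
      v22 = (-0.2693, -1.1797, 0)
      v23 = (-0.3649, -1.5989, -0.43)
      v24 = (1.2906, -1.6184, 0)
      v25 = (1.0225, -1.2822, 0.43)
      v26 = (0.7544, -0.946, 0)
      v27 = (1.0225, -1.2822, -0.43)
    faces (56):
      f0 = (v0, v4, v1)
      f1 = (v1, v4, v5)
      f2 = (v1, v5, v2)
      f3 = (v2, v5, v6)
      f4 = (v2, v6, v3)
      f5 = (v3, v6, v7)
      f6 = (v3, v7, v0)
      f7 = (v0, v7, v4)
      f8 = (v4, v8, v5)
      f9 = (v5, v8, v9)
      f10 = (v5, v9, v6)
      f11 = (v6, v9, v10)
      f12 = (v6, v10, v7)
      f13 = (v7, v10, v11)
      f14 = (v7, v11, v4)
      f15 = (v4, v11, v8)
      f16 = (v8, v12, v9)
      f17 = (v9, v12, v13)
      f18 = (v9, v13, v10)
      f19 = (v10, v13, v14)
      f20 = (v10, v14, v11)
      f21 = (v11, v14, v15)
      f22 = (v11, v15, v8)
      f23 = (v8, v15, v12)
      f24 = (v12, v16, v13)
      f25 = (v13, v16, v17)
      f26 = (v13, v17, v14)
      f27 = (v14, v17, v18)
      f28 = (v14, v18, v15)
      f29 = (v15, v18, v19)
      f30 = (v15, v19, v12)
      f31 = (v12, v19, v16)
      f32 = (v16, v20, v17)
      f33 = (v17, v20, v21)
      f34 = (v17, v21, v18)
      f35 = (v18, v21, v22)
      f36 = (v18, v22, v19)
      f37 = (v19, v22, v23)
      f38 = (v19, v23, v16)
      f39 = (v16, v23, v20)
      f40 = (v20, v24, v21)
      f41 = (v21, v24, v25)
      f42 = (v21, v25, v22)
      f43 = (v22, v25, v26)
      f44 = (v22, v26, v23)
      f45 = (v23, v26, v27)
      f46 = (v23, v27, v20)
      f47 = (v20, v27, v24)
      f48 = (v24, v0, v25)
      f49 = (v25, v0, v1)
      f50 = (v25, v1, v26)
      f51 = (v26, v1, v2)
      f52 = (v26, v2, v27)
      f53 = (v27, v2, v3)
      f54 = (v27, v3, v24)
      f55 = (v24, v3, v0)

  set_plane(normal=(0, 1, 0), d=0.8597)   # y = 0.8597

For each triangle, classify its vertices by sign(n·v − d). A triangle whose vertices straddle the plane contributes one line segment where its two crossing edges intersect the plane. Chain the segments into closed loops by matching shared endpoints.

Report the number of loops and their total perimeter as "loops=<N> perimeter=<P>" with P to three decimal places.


Straddling triangles (18 of 56):
  (v0,v4,v1) [-+-] → (1.65598, 0.8597, 0)–(1.4544, 0.8597, 0.201582)  len=0.2851
  (v1,v4,v5) [-++] → (1.4544, 0.8597, 0.201582)–(1.22597, 0.8597, 0.43)  len=0.3230
  (v1,v5,v2) [-+-] → (1.22597, 0.8597, 0.43)–(1.08428, 0.8597, 0.28831)  len=0.2004
  (v2,v5,v6) [-++] → (1.08428, 0.8597, 0.28831)–(0.795963, 0.8597, 0)  len=0.4077
  (v2,v6,v3) [-+-] → (0.795963, 0.8597, 0)–(0.83519, 0.8597, -0.0392273)  len=0.0555
  (v3,v6,v7) [-++] → (0.83519, 0.8597, -0.0392273)–(1.22597, 0.8597, -0.43)  len=0.5526
  (v3,v7,v0) [-+-] → (1.22597, 0.8597, -0.43)–(1.36766, 0.8597, -0.28831)  len=0.2004
  (v0,v7,v4) [-++] → (1.36766, 0.8597, -0.28831)–(1.65598, 0.8597, 0)  len=0.4077
  (v9,v12,v13) [++-] → (-1.78524, 0.8597, 0.0885362)–(-1.29188, 0.8597, 0.43)  len=0.6000
  (v9,v13,v10) [+-+] → (-1.29188, 0.8597, 0.43)–(-1.09531, 0.8597, 0.293954)  len=0.2391
  (v10,v13,v14) [+--] → (-1.09531, 0.8597, 0.293954)–(-0.670534, 0.8597, 0)  len=0.5166
  (v10,v14,v11) [+-+] → (-0.670534, 0.8597, 0)–(-0.864147, 0.8597, -0.134017)  len=0.2355
  (v11,v14,v15) [+--] → (-0.864147, 0.8597, -0.134017)–(-1.29188, 0.8597, -0.43)  len=0.5202
  (v11,v15,v8) [+-+] → (-1.29188, 0.8597, -0.43)–(-1.36232, 0.8597, -0.381257)  len=0.0857
  (v8,v15,v12) [+-+] → (-1.36232, 0.8597, -0.381257)–(-1.78524, 0.8597, -0.0885362)  len=0.5143
  (v12,v16,v13) [+--] → (-1.865, 0.8597, 0)–(-1.78524, 0.8597, 0.0885362)  len=0.1192
  (v15,v19,v12) [--+] → (-1.85576, 0.8597, -0.0102578)–(-1.78524, 0.8597, -0.0885362)  len=0.1054
  (v12,v19,v16) [+--] → (-1.85576, 0.8597, -0.0102578)–(-1.865, 0.8597, 0)  len=0.0138

Chained into 2 loop(s):
  loop 1: 8 segments, perimeter = 2.4325
  loop 2: 10 segments, perimeter = 2.9496
Total perimeter = 5.382

loops=2 perimeter=5.382


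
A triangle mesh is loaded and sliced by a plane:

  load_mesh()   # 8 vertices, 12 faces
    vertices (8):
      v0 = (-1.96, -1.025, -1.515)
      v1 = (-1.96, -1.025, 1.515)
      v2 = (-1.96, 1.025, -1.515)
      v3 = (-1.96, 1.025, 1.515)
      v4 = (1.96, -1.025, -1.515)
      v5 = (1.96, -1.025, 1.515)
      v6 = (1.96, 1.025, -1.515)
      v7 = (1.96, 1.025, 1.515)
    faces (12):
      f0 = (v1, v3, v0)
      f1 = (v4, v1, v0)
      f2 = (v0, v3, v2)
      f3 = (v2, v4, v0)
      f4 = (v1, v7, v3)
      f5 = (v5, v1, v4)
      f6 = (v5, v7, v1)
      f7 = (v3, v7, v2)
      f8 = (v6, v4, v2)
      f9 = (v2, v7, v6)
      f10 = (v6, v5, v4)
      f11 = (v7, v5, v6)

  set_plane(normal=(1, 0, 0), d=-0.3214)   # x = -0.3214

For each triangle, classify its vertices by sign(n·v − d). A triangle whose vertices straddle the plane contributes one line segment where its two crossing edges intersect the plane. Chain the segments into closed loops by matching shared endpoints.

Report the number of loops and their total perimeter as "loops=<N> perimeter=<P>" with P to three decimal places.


loops=1 perimeter=10.160

Straddling triangles (8 of 12):
  (v4,v1,v0) [+--] → (-0.3214, -1.025, 0.248429)–(-0.3214, -1.025, -1.515)  len=1.7634
  (v2,v4,v0) [-+-] → (-0.3214, 0.168079, -1.515)–(-0.3214, -1.025, -1.515)  len=1.1931
  (v1,v7,v3) [-+-] → (-0.3214, -0.168079, 1.515)–(-0.3214, 1.025, 1.515)  len=1.1931
  (v5,v1,v4) [+-+] → (-0.3214, -1.025, 1.515)–(-0.3214, -1.025, 0.248429)  len=1.2666
  (v5,v7,v1) [++-] → (-0.3214, -0.168079, 1.515)–(-0.3214, -1.025, 1.515)  len=0.8569
  (v3,v7,v2) [-+-] → (-0.3214, 1.025, 1.515)–(-0.3214, 1.025, -0.248429)  len=1.7634
  (v6,v4,v2) [++-] → (-0.3214, 0.168079, -1.515)–(-0.3214, 1.025, -1.515)  len=0.8569
  (v2,v7,v6) [-++] → (-0.3214, 1.025, -0.248429)–(-0.3214, 1.025, -1.515)  len=1.2666

Chained into 1 loop(s):
  loop 1: 8 segments, perimeter = 10.1600
Total perimeter = 10.160


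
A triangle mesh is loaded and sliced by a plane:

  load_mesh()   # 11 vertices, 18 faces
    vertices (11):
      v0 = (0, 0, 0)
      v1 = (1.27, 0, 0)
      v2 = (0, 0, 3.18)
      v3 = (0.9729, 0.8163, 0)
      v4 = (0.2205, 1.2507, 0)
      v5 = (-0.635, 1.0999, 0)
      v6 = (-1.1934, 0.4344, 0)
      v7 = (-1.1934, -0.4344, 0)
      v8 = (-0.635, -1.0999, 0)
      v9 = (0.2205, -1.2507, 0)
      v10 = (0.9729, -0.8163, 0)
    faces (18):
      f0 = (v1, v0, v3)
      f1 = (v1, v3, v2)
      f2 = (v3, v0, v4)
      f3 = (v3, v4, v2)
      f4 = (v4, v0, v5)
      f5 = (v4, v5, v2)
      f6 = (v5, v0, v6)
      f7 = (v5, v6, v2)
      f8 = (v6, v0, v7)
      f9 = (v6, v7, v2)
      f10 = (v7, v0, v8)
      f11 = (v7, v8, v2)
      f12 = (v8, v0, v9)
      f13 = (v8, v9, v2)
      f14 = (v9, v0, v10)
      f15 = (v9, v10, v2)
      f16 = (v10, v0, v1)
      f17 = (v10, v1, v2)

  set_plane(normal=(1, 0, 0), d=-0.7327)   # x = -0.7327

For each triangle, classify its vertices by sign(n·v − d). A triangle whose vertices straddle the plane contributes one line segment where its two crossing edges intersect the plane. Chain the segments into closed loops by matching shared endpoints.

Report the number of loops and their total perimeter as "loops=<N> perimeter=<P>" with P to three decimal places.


Straddling triangles (6 of 18):
  (v5,v0,v6) [++-] → (-0.7327, 0.266704, 0)–(-0.7327, 0.983461, 0)  len=0.7168
  (v5,v6,v2) [+-+] → (-0.7327, 0.983461, 0)–(-0.7327, 0.266704, 1.22761)  len=1.4215
  (v6,v0,v7) [-+-] → (-0.7327, 0.266704, 0)–(-0.7327, -0.266704, 0)  len=0.5334
  (v6,v7,v2) [--+] → (-0.7327, -0.266704, 1.22761)–(-0.7327, 0.266704, 1.22761)  len=0.5334
  (v7,v0,v8) [-++] → (-0.7327, -0.266704, 0)–(-0.7327, -0.983461, 0)  len=0.7168
  (v7,v8,v2) [-++] → (-0.7327, -0.983461, 0)–(-0.7327, -0.266704, 1.22761)  len=1.4215

Chained into 1 loop(s):
  loop 1: 6 segments, perimeter = 5.3434
Total perimeter = 5.343

loops=1 perimeter=5.343


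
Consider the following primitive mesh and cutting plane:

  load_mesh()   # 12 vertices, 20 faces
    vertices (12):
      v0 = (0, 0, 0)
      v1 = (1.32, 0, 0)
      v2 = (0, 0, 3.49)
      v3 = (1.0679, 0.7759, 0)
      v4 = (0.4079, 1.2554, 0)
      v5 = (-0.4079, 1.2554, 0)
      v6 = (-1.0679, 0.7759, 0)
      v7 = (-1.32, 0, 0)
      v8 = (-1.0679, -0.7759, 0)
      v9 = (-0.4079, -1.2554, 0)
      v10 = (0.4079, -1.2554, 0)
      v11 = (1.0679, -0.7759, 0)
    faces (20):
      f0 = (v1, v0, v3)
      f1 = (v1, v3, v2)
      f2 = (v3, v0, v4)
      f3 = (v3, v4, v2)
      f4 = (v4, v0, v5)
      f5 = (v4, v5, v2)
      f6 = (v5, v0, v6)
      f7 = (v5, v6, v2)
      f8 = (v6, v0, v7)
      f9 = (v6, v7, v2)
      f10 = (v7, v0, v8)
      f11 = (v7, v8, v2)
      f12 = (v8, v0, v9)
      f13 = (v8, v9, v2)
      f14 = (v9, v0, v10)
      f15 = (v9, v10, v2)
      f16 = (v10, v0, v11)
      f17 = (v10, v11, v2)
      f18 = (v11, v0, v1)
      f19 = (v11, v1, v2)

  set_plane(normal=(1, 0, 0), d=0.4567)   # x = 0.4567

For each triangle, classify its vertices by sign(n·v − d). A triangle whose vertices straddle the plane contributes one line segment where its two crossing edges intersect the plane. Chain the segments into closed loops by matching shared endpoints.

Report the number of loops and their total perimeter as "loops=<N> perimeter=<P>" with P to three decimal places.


loops=1 perimeter=7.687

Straddling triangles (8 of 20):
  (v1,v0,v3) [+-+] → (0.4567, 0, 0)–(0.4567, 0.331823, 0)  len=0.3318
  (v1,v3,v2) [++-] → (0.4567, 0.331823, 1.99746)–(0.4567, 0, 2.28251)  len=0.4374
  (v3,v0,v4) [+--] → (0.4567, 0.331823, 0)–(0.4567, 1.21995, 0)  len=0.8881
  (v3,v4,v2) [+--] → (0.4567, 1.21995, 0)–(0.4567, 0.331823, 1.99746)  len=2.1860
  (v10,v0,v11) [--+] → (0.4567, -0.331823, 0)–(0.4567, -1.21995, 0)  len=0.8881
  (v10,v11,v2) [-+-] → (0.4567, -1.21995, 0)–(0.4567, -0.331823, 1.99746)  len=2.1860
  (v11,v0,v1) [+-+] → (0.4567, -0.331823, 0)–(0.4567, 0, 0)  len=0.3318
  (v11,v1,v2) [++-] → (0.4567, 0, 2.28251)–(0.4567, -0.331823, 1.99746)  len=0.4374

Chained into 1 loop(s):
  loop 1: 8 segments, perimeter = 7.6868
Total perimeter = 7.687


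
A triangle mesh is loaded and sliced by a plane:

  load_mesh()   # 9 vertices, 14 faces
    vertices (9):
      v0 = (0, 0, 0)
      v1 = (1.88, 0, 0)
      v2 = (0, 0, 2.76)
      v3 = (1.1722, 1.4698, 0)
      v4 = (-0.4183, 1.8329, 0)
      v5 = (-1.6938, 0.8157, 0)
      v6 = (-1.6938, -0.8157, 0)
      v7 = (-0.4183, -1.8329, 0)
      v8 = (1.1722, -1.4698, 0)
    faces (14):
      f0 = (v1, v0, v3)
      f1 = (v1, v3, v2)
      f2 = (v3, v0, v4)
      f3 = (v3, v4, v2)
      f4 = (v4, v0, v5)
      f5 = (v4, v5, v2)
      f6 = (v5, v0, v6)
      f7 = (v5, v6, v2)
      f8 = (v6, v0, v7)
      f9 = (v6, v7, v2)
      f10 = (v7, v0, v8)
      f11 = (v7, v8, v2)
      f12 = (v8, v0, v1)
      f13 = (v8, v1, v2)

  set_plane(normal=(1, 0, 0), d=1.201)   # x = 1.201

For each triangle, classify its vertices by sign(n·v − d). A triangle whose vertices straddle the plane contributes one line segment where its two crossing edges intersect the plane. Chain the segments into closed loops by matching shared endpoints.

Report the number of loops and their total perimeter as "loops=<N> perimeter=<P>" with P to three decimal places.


Straddling triangles (4 of 14):
  (v1,v0,v3) [+--] → (1.201, 0, 0)–(1.201, 1.40999, 0)  len=1.4100
  (v1,v3,v2) [+--] → (1.201, 1.40999, 0)–(1.201, 0, 0.99683)  len=1.7268
  (v8,v0,v1) [--+] → (1.201, 0, 0)–(1.201, -1.40999, 0)  len=1.4100
  (v8,v1,v2) [-+-] → (1.201, -1.40999, 0)–(1.201, 0, 0.99683)  len=1.7268

Chained into 1 loop(s):
  loop 1: 4 segments, perimeter = 6.2735
Total perimeter = 6.274

loops=1 perimeter=6.274


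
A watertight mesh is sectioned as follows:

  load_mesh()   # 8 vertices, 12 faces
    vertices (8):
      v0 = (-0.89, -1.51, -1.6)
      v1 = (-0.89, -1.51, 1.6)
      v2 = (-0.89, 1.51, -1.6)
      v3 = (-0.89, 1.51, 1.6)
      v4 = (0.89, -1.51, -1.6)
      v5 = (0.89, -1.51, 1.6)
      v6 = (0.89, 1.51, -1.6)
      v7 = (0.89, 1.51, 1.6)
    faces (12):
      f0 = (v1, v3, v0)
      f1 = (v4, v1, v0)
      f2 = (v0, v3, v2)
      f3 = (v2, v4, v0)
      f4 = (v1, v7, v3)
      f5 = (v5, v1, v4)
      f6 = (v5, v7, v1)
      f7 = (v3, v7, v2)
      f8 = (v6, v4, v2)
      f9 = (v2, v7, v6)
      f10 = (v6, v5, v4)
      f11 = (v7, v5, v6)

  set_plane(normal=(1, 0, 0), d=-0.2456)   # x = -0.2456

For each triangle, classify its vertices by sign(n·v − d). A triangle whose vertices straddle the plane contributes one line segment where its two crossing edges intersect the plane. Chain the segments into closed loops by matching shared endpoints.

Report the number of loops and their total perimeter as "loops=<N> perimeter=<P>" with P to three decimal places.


Straddling triangles (8 of 12):
  (v4,v1,v0) [+--] → (-0.2456, -1.51, 0.441528)–(-0.2456, -1.51, -1.6)  len=2.0415
  (v2,v4,v0) [-+-] → (-0.2456, 0.416692, -1.6)–(-0.2456, -1.51, -1.6)  len=1.9267
  (v1,v7,v3) [-+-] → (-0.2456, -0.416692, 1.6)–(-0.2456, 1.51, 1.6)  len=1.9267
  (v5,v1,v4) [+-+] → (-0.2456, -1.51, 1.6)–(-0.2456, -1.51, 0.441528)  len=1.1585
  (v5,v7,v1) [++-] → (-0.2456, -0.416692, 1.6)–(-0.2456, -1.51, 1.6)  len=1.0933
  (v3,v7,v2) [-+-] → (-0.2456, 1.51, 1.6)–(-0.2456, 1.51, -0.441528)  len=2.0415
  (v6,v4,v2) [++-] → (-0.2456, 0.416692, -1.6)–(-0.2456, 1.51, -1.6)  len=1.0933
  (v2,v7,v6) [-++] → (-0.2456, 1.51, -0.441528)–(-0.2456, 1.51, -1.6)  len=1.1585

Chained into 1 loop(s):
  loop 1: 8 segments, perimeter = 12.4400
Total perimeter = 12.440

loops=1 perimeter=12.440


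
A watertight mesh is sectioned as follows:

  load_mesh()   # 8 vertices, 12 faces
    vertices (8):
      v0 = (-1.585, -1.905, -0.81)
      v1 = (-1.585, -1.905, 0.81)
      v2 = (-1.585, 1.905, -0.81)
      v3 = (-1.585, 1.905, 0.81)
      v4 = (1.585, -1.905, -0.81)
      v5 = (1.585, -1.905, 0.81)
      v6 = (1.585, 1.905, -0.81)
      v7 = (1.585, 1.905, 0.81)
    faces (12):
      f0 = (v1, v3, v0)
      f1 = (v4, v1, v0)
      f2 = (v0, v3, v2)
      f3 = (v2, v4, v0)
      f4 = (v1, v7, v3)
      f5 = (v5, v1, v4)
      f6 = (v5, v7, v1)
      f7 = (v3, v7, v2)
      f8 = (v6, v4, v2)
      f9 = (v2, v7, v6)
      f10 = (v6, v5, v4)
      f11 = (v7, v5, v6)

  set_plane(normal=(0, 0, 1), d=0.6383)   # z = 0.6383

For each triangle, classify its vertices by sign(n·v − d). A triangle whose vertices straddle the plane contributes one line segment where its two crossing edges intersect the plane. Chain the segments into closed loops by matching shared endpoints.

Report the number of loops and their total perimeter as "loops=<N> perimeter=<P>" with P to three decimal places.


loops=1 perimeter=13.960

Straddling triangles (8 of 12):
  (v1,v3,v0) [++-] → (-1.585, 1.50119, 0.6383)–(-1.585, -1.905, 0.6383)  len=3.4062
  (v4,v1,v0) [-+-] → (-1.24902, -1.905, 0.6383)–(-1.585, -1.905, 0.6383)  len=0.3360
  (v0,v3,v2) [-+-] → (-1.585, 1.50119, 0.6383)–(-1.585, 1.905, 0.6383)  len=0.4038
  (v5,v1,v4) [++-] → (-1.24902, -1.905, 0.6383)–(1.585, -1.905, 0.6383)  len=2.8340
  (v3,v7,v2) [++-] → (1.24902, 1.905, 0.6383)–(-1.585, 1.905, 0.6383)  len=2.8340
  (v2,v7,v6) [-+-] → (1.24902, 1.905, 0.6383)–(1.585, 1.905, 0.6383)  len=0.3360
  (v6,v5,v4) [-+-] → (1.585, -1.50119, 0.6383)–(1.585, -1.905, 0.6383)  len=0.4038
  (v7,v5,v6) [++-] → (1.585, -1.50119, 0.6383)–(1.585, 1.905, 0.6383)  len=3.4062

Chained into 1 loop(s):
  loop 1: 8 segments, perimeter = 13.9600
Total perimeter = 13.960


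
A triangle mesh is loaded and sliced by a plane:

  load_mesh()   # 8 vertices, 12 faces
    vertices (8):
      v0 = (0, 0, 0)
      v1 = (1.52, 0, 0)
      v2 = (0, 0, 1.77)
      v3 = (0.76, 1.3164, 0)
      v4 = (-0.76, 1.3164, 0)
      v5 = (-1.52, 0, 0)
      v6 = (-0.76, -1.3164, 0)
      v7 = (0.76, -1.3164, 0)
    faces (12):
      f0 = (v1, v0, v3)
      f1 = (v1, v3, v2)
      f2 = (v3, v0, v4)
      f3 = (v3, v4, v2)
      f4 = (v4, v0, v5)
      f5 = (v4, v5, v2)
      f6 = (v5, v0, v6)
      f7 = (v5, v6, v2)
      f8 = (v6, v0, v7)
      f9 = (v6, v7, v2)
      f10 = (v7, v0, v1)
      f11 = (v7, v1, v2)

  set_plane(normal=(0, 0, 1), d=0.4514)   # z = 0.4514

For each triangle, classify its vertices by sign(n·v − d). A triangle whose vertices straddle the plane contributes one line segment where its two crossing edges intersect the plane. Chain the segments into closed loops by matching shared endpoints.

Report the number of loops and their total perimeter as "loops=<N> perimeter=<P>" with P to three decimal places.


loops=1 perimeter=6.794

Straddling triangles (6 of 12):
  (v1,v3,v2) [--+] → (0.566179, 0.980681, 0.4514)–(1.13236, 0, 0.4514)  len=1.1324
  (v3,v4,v2) [--+] → (-0.566179, 0.980681, 0.4514)–(0.566179, 0.980681, 0.4514)  len=1.1324
  (v4,v5,v2) [--+] → (-1.13236, 0, 0.4514)–(-0.566179, 0.980681, 0.4514)  len=1.1324
  (v5,v6,v2) [--+] → (-0.566179, -0.980681, 0.4514)–(-1.13236, 0, 0.4514)  len=1.1324
  (v6,v7,v2) [--+] → (0.566179, -0.980681, 0.4514)–(-0.566179, -0.980681, 0.4514)  len=1.1324
  (v7,v1,v2) [--+] → (1.13236, 0, 0.4514)–(0.566179, -0.980681, 0.4514)  len=1.1324

Chained into 1 loop(s):
  loop 1: 6 segments, perimeter = 6.7942
Total perimeter = 6.794


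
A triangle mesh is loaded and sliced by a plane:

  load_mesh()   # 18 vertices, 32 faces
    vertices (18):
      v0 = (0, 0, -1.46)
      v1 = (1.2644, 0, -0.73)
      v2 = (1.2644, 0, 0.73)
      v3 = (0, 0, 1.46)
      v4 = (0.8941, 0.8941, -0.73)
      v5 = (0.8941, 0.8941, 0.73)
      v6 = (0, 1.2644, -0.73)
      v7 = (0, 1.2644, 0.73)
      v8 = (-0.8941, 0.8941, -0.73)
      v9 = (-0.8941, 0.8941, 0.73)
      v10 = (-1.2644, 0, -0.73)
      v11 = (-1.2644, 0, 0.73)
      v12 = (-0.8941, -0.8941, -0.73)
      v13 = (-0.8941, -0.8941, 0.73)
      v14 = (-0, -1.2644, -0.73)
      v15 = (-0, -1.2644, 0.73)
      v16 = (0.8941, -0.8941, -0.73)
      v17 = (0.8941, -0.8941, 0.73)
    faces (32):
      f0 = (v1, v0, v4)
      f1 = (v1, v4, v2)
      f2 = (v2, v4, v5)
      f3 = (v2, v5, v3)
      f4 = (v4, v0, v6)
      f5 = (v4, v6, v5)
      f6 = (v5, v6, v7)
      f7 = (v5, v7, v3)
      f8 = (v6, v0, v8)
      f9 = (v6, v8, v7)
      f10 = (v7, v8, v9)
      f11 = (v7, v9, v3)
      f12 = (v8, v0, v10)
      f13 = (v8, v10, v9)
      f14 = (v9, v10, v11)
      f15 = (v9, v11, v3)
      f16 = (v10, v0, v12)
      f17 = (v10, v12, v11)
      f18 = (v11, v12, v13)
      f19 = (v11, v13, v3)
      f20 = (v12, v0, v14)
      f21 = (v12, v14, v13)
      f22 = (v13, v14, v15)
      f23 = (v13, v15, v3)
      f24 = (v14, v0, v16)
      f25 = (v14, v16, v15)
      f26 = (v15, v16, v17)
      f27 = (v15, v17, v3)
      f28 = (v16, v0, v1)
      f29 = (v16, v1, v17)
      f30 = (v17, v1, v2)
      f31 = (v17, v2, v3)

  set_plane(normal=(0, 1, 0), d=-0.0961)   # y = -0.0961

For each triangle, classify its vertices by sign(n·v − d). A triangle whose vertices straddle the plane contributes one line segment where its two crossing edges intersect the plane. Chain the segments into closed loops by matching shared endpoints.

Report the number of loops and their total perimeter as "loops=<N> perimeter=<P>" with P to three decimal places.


Straddling triangles (12 of 32):
  (v10,v0,v12) [++-] → (-0.0961, -0.0961, -1.38154)–(-1.2246, -0.0961, -0.73)  len=1.3031
  (v10,v12,v11) [+-+] → (-1.2246, -0.0961, -0.73)–(-1.2246, -0.0961, 0.573076)  len=1.3031
  (v11,v12,v13) [+--] → (-1.2246, -0.0961, 0.573076)–(-1.2246, -0.0961, 0.73)  len=0.1569
  (v11,v13,v3) [+-+] → (-1.2246, -0.0961, 0.73)–(-0.0961, -0.0961, 1.38154)  len=1.3031
  (v12,v0,v14) [-+-] → (-0.0961, -0.0961, -1.38154)–(0, -0.0961, -1.40452)  len=0.0988
  (v13,v15,v3) [--+] → (0, -0.0961, 1.40452)–(-0.0961, -0.0961, 1.38154)  len=0.0988
  (v14,v0,v16) [-+-] → (0, -0.0961, -1.40452)–(0.0961, -0.0961, -1.38154)  len=0.0988
  (v15,v17,v3) [--+] → (0.0961, -0.0961, 1.38154)–(0, -0.0961, 1.40452)  len=0.0988
  (v16,v0,v1) [-++] → (0.0961, -0.0961, -1.38154)–(1.2246, -0.0961, -0.73)  len=1.3031
  (v16,v1,v17) [-+-] → (1.2246, -0.0961, -0.73)–(1.2246, -0.0961, -0.573076)  len=0.1569
  (v17,v1,v2) [-++] → (1.2246, -0.0961, -0.573076)–(1.2246, -0.0961, 0.73)  len=1.3031
  (v17,v2,v3) [-++] → (1.2246, -0.0961, 0.73)–(0.0961, -0.0961, 1.38154)  len=1.3031

Chained into 1 loop(s):
  loop 1: 12 segments, perimeter = 8.5275
Total perimeter = 8.528

loops=1 perimeter=8.528


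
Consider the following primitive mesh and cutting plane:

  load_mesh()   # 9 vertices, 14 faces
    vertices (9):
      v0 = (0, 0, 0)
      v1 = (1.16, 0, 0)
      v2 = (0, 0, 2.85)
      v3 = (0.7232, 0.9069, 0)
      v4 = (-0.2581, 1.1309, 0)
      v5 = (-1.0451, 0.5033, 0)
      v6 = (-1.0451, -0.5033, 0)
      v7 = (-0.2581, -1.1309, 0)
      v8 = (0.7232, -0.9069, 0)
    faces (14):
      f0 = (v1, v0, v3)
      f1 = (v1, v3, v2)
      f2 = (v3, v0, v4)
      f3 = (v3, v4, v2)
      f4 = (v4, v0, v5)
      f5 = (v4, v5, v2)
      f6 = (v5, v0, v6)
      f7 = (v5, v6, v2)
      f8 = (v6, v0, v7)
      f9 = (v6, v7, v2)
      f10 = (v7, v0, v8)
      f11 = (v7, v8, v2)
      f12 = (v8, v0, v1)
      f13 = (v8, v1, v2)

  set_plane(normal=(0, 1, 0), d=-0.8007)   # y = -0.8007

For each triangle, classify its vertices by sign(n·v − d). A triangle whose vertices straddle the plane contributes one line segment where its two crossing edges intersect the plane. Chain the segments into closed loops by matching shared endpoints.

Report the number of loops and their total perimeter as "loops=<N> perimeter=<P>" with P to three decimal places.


Straddling triangles (6 of 14):
  (v6,v0,v7) [++-] → (-0.18274, -0.8007, 0)–(-0.672165, -0.8007, 0)  len=0.4894
  (v6,v7,v2) [+-+] → (-0.672165, -0.8007, 0)–(-0.18274, -0.8007, 0.832143)  len=0.9654
  (v7,v0,v8) [-+-] → (-0.18274, -0.8007, 0)–(0.638512, -0.8007, 0)  len=0.8213
  (v7,v8,v2) [--+] → (0.638512, -0.8007, 0.333741)–(-0.18274, -0.8007, 0.832143)  len=0.9607
  (v8,v0,v1) [-++] → (0.638512, -0.8007, 0)–(0.77435, -0.8007, 0)  len=0.1358
  (v8,v1,v2) [-++] → (0.77435, -0.8007, 0)–(0.638512, -0.8007, 0.333741)  len=0.3603

Chained into 1 loop(s):
  loop 1: 6 segments, perimeter = 3.7329
Total perimeter = 3.733

loops=1 perimeter=3.733


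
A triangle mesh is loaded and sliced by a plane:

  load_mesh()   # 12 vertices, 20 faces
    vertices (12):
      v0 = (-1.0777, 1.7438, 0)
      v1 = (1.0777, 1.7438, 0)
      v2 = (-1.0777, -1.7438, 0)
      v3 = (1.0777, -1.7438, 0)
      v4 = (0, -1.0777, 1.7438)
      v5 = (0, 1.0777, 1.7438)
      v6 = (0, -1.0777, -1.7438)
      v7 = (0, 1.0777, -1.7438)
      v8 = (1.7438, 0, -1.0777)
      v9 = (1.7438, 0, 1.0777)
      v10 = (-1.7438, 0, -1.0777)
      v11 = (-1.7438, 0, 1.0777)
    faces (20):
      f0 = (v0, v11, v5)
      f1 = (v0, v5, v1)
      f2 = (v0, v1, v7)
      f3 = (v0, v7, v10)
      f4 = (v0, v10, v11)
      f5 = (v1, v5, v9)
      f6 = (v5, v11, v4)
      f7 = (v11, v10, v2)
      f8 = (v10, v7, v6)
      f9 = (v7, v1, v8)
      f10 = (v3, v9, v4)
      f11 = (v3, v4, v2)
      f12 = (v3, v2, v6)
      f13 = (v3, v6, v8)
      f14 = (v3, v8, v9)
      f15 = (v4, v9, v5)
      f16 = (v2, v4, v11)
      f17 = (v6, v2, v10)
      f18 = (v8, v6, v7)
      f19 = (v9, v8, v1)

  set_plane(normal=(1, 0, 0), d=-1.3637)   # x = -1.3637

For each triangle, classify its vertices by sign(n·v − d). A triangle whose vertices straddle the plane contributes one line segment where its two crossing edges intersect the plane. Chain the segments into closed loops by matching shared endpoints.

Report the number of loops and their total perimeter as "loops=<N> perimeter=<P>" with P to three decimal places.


loops=1 perimeter=7.091

Straddling triangles (8 of 20):
  (v0,v11,v5) [+-+] → (-1.3637, 0.995073, 0.462727)–(-1.3637, 0.234909, 1.22289)  len=1.0750
  (v0,v7,v10) [++-] → (-1.3637, 0.234909, -1.22289)–(-1.3637, 0.995073, -0.462727)  len=1.0750
  (v0,v10,v11) [+--] → (-1.3637, 0.995073, -0.462727)–(-1.3637, 0.995073, 0.462727)  len=0.9255
  (v5,v11,v4) [+-+] → (-1.3637, 0.234909, 1.22289)–(-1.3637, -0.234909, 1.22289)  len=0.4698
  (v11,v10,v2) [--+] → (-1.3637, -0.995073, -0.462727)–(-1.3637, -0.995073, 0.462727)  len=0.9255
  (v10,v7,v6) [-++] → (-1.3637, 0.234909, -1.22289)–(-1.3637, -0.234909, -1.22289)  len=0.4698
  (v2,v4,v11) [++-] → (-1.3637, -0.234909, 1.22289)–(-1.3637, -0.995073, 0.462727)  len=1.0750
  (v6,v2,v10) [++-] → (-1.3637, -0.995073, -0.462727)–(-1.3637, -0.234909, -1.22289)  len=1.0750

Chained into 1 loop(s):
  loop 1: 8 segments, perimeter = 7.0907
Total perimeter = 7.091


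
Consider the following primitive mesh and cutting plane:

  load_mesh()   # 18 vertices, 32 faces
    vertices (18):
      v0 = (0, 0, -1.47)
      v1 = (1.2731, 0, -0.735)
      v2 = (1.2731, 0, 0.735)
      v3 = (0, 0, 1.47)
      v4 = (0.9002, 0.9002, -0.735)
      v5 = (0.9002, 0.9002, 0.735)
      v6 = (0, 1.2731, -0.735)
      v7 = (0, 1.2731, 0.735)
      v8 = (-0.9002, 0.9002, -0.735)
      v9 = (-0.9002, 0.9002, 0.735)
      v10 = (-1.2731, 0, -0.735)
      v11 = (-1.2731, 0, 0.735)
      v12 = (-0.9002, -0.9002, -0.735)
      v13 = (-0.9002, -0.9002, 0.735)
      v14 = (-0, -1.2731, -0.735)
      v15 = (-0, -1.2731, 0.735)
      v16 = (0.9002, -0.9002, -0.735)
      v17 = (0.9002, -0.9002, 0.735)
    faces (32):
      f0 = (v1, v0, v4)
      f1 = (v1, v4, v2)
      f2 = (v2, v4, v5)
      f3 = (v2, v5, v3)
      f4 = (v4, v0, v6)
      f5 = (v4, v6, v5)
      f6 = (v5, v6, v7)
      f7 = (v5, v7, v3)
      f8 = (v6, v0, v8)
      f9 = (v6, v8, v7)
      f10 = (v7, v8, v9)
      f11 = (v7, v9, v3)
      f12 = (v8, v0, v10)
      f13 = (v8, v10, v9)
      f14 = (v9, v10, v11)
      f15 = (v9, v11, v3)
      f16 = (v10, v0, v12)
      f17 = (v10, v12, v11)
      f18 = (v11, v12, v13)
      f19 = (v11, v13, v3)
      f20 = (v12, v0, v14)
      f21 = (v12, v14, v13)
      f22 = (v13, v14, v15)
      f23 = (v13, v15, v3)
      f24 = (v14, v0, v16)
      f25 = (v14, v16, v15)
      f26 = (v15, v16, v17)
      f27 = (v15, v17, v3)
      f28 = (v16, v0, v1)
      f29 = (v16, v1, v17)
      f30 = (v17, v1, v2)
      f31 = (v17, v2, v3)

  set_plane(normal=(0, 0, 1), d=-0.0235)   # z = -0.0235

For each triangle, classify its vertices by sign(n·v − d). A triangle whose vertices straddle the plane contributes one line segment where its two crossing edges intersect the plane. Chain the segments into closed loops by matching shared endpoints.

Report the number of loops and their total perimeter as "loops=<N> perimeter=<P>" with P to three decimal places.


loops=1 perimeter=7.795

Straddling triangles (16 of 32):
  (v1,v4,v2) [--+] → (1.08069, 0.464491, -0.0235)–(1.2731, 0, -0.0235)  len=0.5028
  (v2,v4,v5) [+-+] → (1.08069, 0.464491, -0.0235)–(0.9002, 0.9002, -0.0235)  len=0.4716
  (v4,v6,v5) [--+] → (0.435709, 1.09261, -0.0235)–(0.9002, 0.9002, -0.0235)  len=0.5028
  (v5,v6,v7) [+-+] → (0.435709, 1.09261, -0.0235)–(0, 1.2731, -0.0235)  len=0.4716
  (v6,v8,v7) [--+] → (-0.464491, 1.08069, -0.0235)–(0, 1.2731, -0.0235)  len=0.5028
  (v7,v8,v9) [+-+] → (-0.464491, 1.08069, -0.0235)–(-0.9002, 0.9002, -0.0235)  len=0.4716
  (v8,v10,v9) [--+] → (-1.09261, 0.435709, -0.0235)–(-0.9002, 0.9002, -0.0235)  len=0.5028
  (v9,v10,v11) [+-+] → (-1.09261, 0.435709, -0.0235)–(-1.2731, 0, -0.0235)  len=0.4716
  (v10,v12,v11) [--+] → (-1.08069, -0.464491, -0.0235)–(-1.2731, 0, -0.0235)  len=0.5028
  (v11,v12,v13) [+-+] → (-1.08069, -0.464491, -0.0235)–(-0.9002, -0.9002, -0.0235)  len=0.4716
  (v12,v14,v13) [--+] → (-0.435709, -1.09261, -0.0235)–(-0.9002, -0.9002, -0.0235)  len=0.5028
  (v13,v14,v15) [+-+] → (-0.435709, -1.09261, -0.0235)–(0, -1.2731, -0.0235)  len=0.4716
  (v14,v16,v15) [--+] → (0.464491, -1.08069, -0.0235)–(0, -1.2731, -0.0235)  len=0.5028
  (v15,v16,v17) [+-+] → (0.464491, -1.08069, -0.0235)–(0.9002, -0.9002, -0.0235)  len=0.4716
  (v16,v1,v17) [--+] → (1.09261, -0.435709, -0.0235)–(0.9002, -0.9002, -0.0235)  len=0.5028
  (v17,v1,v2) [+-+] → (1.09261, -0.435709, -0.0235)–(1.2731, 0, -0.0235)  len=0.4716

Chained into 1 loop(s):
  loop 1: 16 segments, perimeter = 7.7950
Total perimeter = 7.795


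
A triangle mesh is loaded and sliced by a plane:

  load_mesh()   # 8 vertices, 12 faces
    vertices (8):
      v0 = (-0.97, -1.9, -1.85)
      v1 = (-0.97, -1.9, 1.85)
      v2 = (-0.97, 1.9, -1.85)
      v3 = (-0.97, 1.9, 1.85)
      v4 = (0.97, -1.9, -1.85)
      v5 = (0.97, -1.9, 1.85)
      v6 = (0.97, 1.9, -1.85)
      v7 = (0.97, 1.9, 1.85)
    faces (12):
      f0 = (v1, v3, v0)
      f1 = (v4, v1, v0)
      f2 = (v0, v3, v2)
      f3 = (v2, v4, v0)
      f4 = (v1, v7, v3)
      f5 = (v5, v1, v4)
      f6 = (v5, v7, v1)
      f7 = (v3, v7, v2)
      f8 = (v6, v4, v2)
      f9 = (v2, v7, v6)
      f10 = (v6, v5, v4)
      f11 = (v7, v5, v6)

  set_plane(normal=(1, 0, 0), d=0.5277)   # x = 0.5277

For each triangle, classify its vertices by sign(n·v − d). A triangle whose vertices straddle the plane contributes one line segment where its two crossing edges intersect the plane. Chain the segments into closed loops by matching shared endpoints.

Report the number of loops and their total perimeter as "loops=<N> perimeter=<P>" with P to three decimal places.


loops=1 perimeter=15.000

Straddling triangles (8 of 12):
  (v4,v1,v0) [+--] → (0.5277, -1.9, -1.00644)–(0.5277, -1.9, -1.85)  len=0.8436
  (v2,v4,v0) [-+-] → (0.5277, -1.03364, -1.85)–(0.5277, -1.9, -1.85)  len=0.8664
  (v1,v7,v3) [-+-] → (0.5277, 1.03364, 1.85)–(0.5277, 1.9, 1.85)  len=0.8664
  (v5,v1,v4) [+-+] → (0.5277, -1.9, 1.85)–(0.5277, -1.9, -1.00644)  len=2.8564
  (v5,v7,v1) [++-] → (0.5277, 1.03364, 1.85)–(0.5277, -1.9, 1.85)  len=2.9336
  (v3,v7,v2) [-+-] → (0.5277, 1.9, 1.85)–(0.5277, 1.9, 1.00644)  len=0.8436
  (v6,v4,v2) [++-] → (0.5277, -1.03364, -1.85)–(0.5277, 1.9, -1.85)  len=2.9336
  (v2,v7,v6) [-++] → (0.5277, 1.9, 1.00644)–(0.5277, 1.9, -1.85)  len=2.8564

Chained into 1 loop(s):
  loop 1: 8 segments, perimeter = 15.0000
Total perimeter = 15.000


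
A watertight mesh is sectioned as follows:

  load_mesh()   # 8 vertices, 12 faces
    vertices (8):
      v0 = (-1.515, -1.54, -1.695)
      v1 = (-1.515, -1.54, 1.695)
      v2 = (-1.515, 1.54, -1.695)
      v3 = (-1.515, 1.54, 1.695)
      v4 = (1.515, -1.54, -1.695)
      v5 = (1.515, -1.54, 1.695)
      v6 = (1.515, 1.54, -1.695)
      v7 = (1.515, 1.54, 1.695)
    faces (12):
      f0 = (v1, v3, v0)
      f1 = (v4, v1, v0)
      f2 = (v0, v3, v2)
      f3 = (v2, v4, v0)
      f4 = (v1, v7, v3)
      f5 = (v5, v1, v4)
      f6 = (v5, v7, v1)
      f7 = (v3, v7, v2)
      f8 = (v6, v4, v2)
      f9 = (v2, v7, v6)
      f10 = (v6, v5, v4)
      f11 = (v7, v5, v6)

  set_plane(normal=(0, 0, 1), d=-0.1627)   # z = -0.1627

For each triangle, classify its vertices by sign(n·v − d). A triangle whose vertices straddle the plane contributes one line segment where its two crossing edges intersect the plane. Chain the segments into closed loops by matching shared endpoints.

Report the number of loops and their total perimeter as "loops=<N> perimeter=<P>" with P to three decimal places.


Straddling triangles (8 of 12):
  (v1,v3,v0) [++-] → (-1.515, -0.147822, -0.1627)–(-1.515, -1.54, -0.1627)  len=1.3922
  (v4,v1,v0) [-+-] → (0.145422, -1.54, -0.1627)–(-1.515, -1.54, -0.1627)  len=1.6604
  (v0,v3,v2) [-+-] → (-1.515, -0.147822, -0.1627)–(-1.515, 1.54, -0.1627)  len=1.6878
  (v5,v1,v4) [++-] → (0.145422, -1.54, -0.1627)–(1.515, -1.54, -0.1627)  len=1.3696
  (v3,v7,v2) [++-] → (-0.145422, 1.54, -0.1627)–(-1.515, 1.54, -0.1627)  len=1.3696
  (v2,v7,v6) [-+-] → (-0.145422, 1.54, -0.1627)–(1.515, 1.54, -0.1627)  len=1.6604
  (v6,v5,v4) [-+-] → (1.515, 0.147822, -0.1627)–(1.515, -1.54, -0.1627)  len=1.6878
  (v7,v5,v6) [++-] → (1.515, 0.147822, -0.1627)–(1.515, 1.54, -0.1627)  len=1.3922

Chained into 1 loop(s):
  loop 1: 8 segments, perimeter = 12.2200
Total perimeter = 12.220

loops=1 perimeter=12.220


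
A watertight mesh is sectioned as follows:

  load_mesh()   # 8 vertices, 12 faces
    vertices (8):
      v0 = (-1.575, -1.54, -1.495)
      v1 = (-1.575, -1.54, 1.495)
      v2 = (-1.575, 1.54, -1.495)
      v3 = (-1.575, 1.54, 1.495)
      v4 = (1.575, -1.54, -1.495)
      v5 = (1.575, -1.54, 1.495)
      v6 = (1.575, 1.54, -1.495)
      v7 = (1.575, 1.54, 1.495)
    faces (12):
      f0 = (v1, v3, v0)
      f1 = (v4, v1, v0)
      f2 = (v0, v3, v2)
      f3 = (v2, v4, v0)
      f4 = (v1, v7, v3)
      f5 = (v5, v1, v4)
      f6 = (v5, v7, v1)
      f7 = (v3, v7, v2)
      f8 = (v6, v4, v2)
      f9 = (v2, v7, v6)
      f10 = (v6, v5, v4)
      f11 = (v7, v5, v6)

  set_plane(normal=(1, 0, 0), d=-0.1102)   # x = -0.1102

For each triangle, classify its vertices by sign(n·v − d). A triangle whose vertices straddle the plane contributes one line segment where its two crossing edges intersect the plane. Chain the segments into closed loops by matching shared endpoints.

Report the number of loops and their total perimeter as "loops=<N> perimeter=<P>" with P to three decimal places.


Straddling triangles (8 of 12):
  (v4,v1,v0) [+--] → (-0.1102, -1.54, 0.104603)–(-0.1102, -1.54, -1.495)  len=1.5996
  (v2,v4,v0) [-+-] → (-0.1102, 0.107751, -1.495)–(-0.1102, -1.54, -1.495)  len=1.6478
  (v1,v7,v3) [-+-] → (-0.1102, -0.107751, 1.495)–(-0.1102, 1.54, 1.495)  len=1.6478
  (v5,v1,v4) [+-+] → (-0.1102, -1.54, 1.495)–(-0.1102, -1.54, 0.104603)  len=1.3904
  (v5,v7,v1) [++-] → (-0.1102, -0.107751, 1.495)–(-0.1102, -1.54, 1.495)  len=1.4322
  (v3,v7,v2) [-+-] → (-0.1102, 1.54, 1.495)–(-0.1102, 1.54, -0.104603)  len=1.5996
  (v6,v4,v2) [++-] → (-0.1102, 0.107751, -1.495)–(-0.1102, 1.54, -1.495)  len=1.4322
  (v2,v7,v6) [-++] → (-0.1102, 1.54, -0.104603)–(-0.1102, 1.54, -1.495)  len=1.3904

Chained into 1 loop(s):
  loop 1: 8 segments, perimeter = 12.1400
Total perimeter = 12.140

loops=1 perimeter=12.140


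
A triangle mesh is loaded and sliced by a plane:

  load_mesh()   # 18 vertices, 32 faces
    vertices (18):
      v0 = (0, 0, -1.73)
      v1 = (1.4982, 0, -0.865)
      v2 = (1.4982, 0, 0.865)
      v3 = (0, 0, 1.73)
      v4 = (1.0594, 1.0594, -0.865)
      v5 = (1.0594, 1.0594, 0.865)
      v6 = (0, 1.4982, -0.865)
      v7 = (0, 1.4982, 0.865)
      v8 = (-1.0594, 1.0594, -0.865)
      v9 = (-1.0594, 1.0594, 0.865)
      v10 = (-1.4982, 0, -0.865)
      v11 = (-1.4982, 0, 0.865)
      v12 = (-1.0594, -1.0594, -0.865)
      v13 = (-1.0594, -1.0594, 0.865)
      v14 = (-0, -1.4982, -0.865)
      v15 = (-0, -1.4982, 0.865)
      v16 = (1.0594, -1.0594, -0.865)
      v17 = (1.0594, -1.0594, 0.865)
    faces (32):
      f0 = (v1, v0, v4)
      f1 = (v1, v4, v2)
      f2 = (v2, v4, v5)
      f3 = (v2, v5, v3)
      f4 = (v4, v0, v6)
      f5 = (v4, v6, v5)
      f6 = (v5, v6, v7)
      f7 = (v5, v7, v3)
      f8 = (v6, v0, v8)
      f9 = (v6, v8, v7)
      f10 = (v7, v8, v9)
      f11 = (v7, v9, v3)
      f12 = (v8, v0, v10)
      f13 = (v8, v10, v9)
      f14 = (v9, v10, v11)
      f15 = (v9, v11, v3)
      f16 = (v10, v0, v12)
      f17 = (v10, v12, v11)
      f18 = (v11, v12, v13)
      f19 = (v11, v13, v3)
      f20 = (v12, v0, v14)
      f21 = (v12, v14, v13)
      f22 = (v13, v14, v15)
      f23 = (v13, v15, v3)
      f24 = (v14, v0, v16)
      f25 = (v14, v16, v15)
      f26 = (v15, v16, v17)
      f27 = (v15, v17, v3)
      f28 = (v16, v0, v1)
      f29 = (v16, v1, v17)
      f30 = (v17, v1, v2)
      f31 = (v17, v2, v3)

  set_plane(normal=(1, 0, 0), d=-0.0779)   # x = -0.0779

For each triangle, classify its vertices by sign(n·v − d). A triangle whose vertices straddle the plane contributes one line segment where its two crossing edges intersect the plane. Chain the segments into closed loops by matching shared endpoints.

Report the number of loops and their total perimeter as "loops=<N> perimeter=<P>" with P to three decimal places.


loops=1 perimeter=10.191

Straddling triangles (12 of 32):
  (v6,v0,v8) [++-] → (-0.0779, 0.0779, -1.66639)–(-0.0779, 1.46593, -0.865)  len=1.6028
  (v6,v8,v7) [+-+] → (-0.0779, 1.46593, -0.865)–(-0.0779, 1.46593, 0.737789)  len=1.6028
  (v7,v8,v9) [+--] → (-0.0779, 1.46593, 0.737789)–(-0.0779, 1.46593, 0.865)  len=0.1272
  (v7,v9,v3) [+-+] → (-0.0779, 1.46593, 0.865)–(-0.0779, 0.0779, 1.66639)  len=1.6028
  (v8,v0,v10) [-+-] → (-0.0779, 0.0779, -1.66639)–(-0.0779, 0, -1.68502)  len=0.0801
  (v9,v11,v3) [--+] → (-0.0779, 0, 1.68502)–(-0.0779, 0.0779, 1.66639)  len=0.0801
  (v10,v0,v12) [-+-] → (-0.0779, 0, -1.68502)–(-0.0779, -0.0779, -1.66639)  len=0.0801
  (v11,v13,v3) [--+] → (-0.0779, -0.0779, 1.66639)–(-0.0779, 0, 1.68502)  len=0.0801
  (v12,v0,v14) [-++] → (-0.0779, -0.0779, -1.66639)–(-0.0779, -1.46593, -0.865)  len=1.6028
  (v12,v14,v13) [-+-] → (-0.0779, -1.46593, -0.865)–(-0.0779, -1.46593, -0.737789)  len=0.1272
  (v13,v14,v15) [-++] → (-0.0779, -1.46593, -0.737789)–(-0.0779, -1.46593, 0.865)  len=1.6028
  (v13,v15,v3) [-++] → (-0.0779, -1.46593, 0.865)–(-0.0779, -0.0779, 1.66639)  len=1.6028

Chained into 1 loop(s):
  loop 1: 12 segments, perimeter = 10.1915
Total perimeter = 10.191


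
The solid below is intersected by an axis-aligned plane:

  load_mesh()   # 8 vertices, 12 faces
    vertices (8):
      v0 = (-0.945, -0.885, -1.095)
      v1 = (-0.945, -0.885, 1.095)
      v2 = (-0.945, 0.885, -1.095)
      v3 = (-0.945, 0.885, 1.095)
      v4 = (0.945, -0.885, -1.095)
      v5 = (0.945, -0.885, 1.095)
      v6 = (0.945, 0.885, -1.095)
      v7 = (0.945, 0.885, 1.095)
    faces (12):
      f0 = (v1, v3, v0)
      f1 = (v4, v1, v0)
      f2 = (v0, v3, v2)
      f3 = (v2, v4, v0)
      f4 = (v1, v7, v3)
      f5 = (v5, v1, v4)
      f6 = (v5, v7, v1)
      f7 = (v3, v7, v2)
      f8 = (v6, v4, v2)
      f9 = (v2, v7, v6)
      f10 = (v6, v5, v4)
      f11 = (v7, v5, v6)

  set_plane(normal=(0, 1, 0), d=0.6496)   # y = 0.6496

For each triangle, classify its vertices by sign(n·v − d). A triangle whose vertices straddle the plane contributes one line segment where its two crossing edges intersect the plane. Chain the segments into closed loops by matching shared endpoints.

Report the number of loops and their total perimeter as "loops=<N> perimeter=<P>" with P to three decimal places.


loops=1 perimeter=8.160

Straddling triangles (8 of 12):
  (v1,v3,v0) [-+-] → (-0.945, 0.6496, 1.095)–(-0.945, 0.6496, 0.803742)  len=0.2913
  (v0,v3,v2) [-++] → (-0.945, 0.6496, 0.803742)–(-0.945, 0.6496, -1.095)  len=1.8987
  (v2,v4,v0) [+--] → (-0.693641, 0.6496, -1.095)–(-0.945, 0.6496, -1.095)  len=0.2514
  (v1,v7,v3) [-++] → (0.693641, 0.6496, 1.095)–(-0.945, 0.6496, 1.095)  len=1.6386
  (v5,v7,v1) [-+-] → (0.945, 0.6496, 1.095)–(0.693641, 0.6496, 1.095)  len=0.2514
  (v6,v4,v2) [+-+] → (0.945, 0.6496, -1.095)–(-0.693641, 0.6496, -1.095)  len=1.6386
  (v6,v5,v4) [+--] → (0.945, 0.6496, -0.803742)–(0.945, 0.6496, -1.095)  len=0.2913
  (v7,v5,v6) [+-+] → (0.945, 0.6496, 1.095)–(0.945, 0.6496, -0.803742)  len=1.8987

Chained into 1 loop(s):
  loop 1: 8 segments, perimeter = 8.1600
Total perimeter = 8.160


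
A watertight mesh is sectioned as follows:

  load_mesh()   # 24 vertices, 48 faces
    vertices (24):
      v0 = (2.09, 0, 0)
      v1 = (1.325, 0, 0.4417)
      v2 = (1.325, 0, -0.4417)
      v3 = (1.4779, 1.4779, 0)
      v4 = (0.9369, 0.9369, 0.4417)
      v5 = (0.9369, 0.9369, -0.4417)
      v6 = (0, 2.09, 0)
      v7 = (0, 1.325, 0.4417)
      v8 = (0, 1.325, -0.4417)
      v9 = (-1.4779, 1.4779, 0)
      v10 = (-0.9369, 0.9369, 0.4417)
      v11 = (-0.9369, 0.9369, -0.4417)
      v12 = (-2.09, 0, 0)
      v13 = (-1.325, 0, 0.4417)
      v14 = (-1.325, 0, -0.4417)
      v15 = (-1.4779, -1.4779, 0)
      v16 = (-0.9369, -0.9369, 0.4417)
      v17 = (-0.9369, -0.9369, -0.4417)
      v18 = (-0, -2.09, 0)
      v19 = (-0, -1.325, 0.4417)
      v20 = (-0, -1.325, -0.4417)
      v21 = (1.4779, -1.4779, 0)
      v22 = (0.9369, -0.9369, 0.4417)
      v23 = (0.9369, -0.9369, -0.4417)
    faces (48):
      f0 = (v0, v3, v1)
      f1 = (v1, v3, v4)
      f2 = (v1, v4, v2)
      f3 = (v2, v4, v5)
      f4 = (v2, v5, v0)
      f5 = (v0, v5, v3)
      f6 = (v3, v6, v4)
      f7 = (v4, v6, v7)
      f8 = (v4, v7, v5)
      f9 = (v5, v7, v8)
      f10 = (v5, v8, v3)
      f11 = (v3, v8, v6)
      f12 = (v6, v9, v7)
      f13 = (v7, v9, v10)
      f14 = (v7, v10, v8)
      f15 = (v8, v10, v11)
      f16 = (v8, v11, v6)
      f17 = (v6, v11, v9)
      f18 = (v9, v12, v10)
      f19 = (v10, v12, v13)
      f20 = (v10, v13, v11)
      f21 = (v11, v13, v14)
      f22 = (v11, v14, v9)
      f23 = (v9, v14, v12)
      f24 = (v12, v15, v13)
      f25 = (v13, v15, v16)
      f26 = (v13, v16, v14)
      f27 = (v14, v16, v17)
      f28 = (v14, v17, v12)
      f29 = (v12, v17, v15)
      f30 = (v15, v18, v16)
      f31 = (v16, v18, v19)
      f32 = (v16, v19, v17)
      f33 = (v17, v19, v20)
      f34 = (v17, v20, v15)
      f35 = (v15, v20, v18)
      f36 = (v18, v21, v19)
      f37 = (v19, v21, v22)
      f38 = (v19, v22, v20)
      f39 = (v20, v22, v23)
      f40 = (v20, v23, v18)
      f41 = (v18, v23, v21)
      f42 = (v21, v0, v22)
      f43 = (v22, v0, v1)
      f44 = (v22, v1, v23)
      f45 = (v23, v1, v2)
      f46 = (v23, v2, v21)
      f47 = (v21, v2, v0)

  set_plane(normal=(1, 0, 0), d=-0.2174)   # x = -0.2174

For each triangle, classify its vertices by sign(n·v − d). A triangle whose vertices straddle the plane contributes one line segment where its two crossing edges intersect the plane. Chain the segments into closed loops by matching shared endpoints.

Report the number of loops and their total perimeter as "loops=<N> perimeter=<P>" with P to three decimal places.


Straddling triangles (12 of 48):
  (v6,v9,v7) [+-+] → (-0.2174, 1.99996, 0)–(-0.2174, 1.34749, 0.376726)  len=0.7534
  (v7,v9,v10) [+--] → (-0.2174, 1.34749, 0.376726)–(-0.2174, 1.23494, 0.4417)  len=0.1300
  (v7,v10,v8) [+-+] → (-0.2174, 1.23494, 0.4417)–(-0.2174, 1.23494, -0.236714)  len=0.6784
  (v8,v10,v11) [+--] → (-0.2174, 1.23494, -0.236714)–(-0.2174, 1.23494, -0.4417)  len=0.2050
  (v8,v11,v6) [+-+] → (-0.2174, 1.23494, -0.4417)–(-0.2174, 1.82243, -0.102493)  len=0.6784
  (v6,v11,v9) [+--] → (-0.2174, 1.82243, -0.102493)–(-0.2174, 1.99996, 0)  len=0.2050
  (v15,v18,v16) [-+-] → (-0.2174, -1.99996, 0)–(-0.2174, -1.82243, 0.102493)  len=0.2050
  (v16,v18,v19) [-++] → (-0.2174, -1.82243, 0.102493)–(-0.2174, -1.23494, 0.4417)  len=0.6784
  (v16,v19,v17) [-+-] → (-0.2174, -1.23494, 0.4417)–(-0.2174, -1.23494, 0.236714)  len=0.2050
  (v17,v19,v20) [-++] → (-0.2174, -1.23494, 0.236714)–(-0.2174, -1.23494, -0.4417)  len=0.6784
  (v17,v20,v15) [-+-] → (-0.2174, -1.23494, -0.4417)–(-0.2174, -1.34749, -0.376726)  len=0.1300
  (v15,v20,v18) [-++] → (-0.2174, -1.34749, -0.376726)–(-0.2174, -1.99996, 0)  len=0.7534

Chained into 2 loop(s):
  loop 1: 6 segments, perimeter = 2.6501
  loop 2: 6 segments, perimeter = 2.6501
Total perimeter = 5.300

loops=2 perimeter=5.300
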